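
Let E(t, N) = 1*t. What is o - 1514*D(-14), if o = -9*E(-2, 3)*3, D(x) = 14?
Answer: -21142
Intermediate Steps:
E(t, N) = t
o = 54 (o = -9*(-2)*3 = 18*3 = 54)
o - 1514*D(-14) = 54 - 1514*14 = 54 - 21196 = -21142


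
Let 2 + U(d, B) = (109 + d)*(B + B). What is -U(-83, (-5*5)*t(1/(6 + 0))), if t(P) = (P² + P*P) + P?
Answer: 2618/9 ≈ 290.89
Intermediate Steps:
t(P) = P + 2*P² (t(P) = (P² + P²) + P = 2*P² + P = P + 2*P²)
U(d, B) = -2 + 2*B*(109 + d) (U(d, B) = -2 + (109 + d)*(B + B) = -2 + (109 + d)*(2*B) = -2 + 2*B*(109 + d))
-U(-83, (-5*5)*t(1/(6 + 0))) = -(-2 + 218*((-5*5)*((1 + 2/(6 + 0))/(6 + 0))) + 2*((-5*5)*((1 + 2/(6 + 0))/(6 + 0)))*(-83)) = -(-2 + 218*(-25*(1 + 2/6)/6) + 2*(-25*(1 + 2/6)/6)*(-83)) = -(-2 + 218*(-25*(1 + 2*(⅙))/6) + 2*(-25*(1 + 2*(⅙))/6)*(-83)) = -(-2 + 218*(-25*(1 + ⅓)/6) + 2*(-25*(1 + ⅓)/6)*(-83)) = -(-2 + 218*(-25*4/(6*3)) + 2*(-25*4/(6*3))*(-83)) = -(-2 + 218*(-25*2/9) + 2*(-25*2/9)*(-83)) = -(-2 + 218*(-50/9) + 2*(-50/9)*(-83)) = -(-2 - 10900/9 + 8300/9) = -1*(-2618/9) = 2618/9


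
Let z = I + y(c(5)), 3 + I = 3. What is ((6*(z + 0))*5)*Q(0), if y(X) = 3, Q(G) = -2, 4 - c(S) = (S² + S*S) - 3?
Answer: -180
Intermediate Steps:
I = 0 (I = -3 + 3 = 0)
c(S) = 7 - 2*S² (c(S) = 4 - ((S² + S*S) - 3) = 4 - ((S² + S²) - 3) = 4 - (2*S² - 3) = 4 - (-3 + 2*S²) = 4 + (3 - 2*S²) = 7 - 2*S²)
z = 3 (z = 0 + 3 = 3)
((6*(z + 0))*5)*Q(0) = ((6*(3 + 0))*5)*(-2) = ((6*3)*5)*(-2) = (18*5)*(-2) = 90*(-2) = -180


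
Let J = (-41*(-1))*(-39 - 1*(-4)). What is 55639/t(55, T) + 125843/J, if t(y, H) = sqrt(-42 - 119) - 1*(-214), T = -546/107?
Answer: 11302813759/65948295 - 55639*I*sqrt(161)/45957 ≈ 171.39 - 15.362*I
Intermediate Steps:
T = -546/107 (T = -546*1/107 = -546/107 ≈ -5.1028)
t(y, H) = 214 + I*sqrt(161) (t(y, H) = sqrt(-161) + 214 = I*sqrt(161) + 214 = 214 + I*sqrt(161))
J = -1435 (J = 41*(-39 + 4) = 41*(-35) = -1435)
55639/t(55, T) + 125843/J = 55639/(214 + I*sqrt(161)) + 125843/(-1435) = 55639/(214 + I*sqrt(161)) + 125843*(-1/1435) = 55639/(214 + I*sqrt(161)) - 125843/1435 = -125843/1435 + 55639/(214 + I*sqrt(161))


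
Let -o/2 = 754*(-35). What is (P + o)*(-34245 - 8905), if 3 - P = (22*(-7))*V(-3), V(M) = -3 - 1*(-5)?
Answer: -2290876650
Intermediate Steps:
V(M) = 2 (V(M) = -3 + 5 = 2)
o = 52780 (o = -1508*(-35) = -2*(-26390) = 52780)
P = 311 (P = 3 - 22*(-7)*2 = 3 - (-154)*2 = 3 - 1*(-308) = 3 + 308 = 311)
(P + o)*(-34245 - 8905) = (311 + 52780)*(-34245 - 8905) = 53091*(-43150) = -2290876650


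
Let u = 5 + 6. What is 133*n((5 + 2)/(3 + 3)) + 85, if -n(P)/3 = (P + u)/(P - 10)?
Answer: 33632/53 ≈ 634.57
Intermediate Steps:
u = 11
n(P) = -3*(11 + P)/(-10 + P) (n(P) = -3*(P + 11)/(P - 10) = -3*(11 + P)/(-10 + P))
133*n((5 + 2)/(3 + 3)) + 85 = 133*(3*(-11 - (5 + 2)/(3 + 3))/(-10 + (5 + 2)/(3 + 3))) + 85 = 133*(3*(-11 - 7/6)/(-10 + 7/6)) + 85 = 133*(3*(-11 - 7/6)/(-10 + 7*(⅙))) + 85 = 133*(3*(-11 - 1*7/6)/(-10 + 7/6)) + 85 = 133*(3*(-11 - 7/6)/(-53/6)) + 85 = 133*(3*(-6/53)*(-73/6)) + 85 = 133*(219/53) + 85 = 29127/53 + 85 = 33632/53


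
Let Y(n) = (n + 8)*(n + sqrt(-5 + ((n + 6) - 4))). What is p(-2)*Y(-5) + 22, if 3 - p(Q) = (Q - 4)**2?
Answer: 517 - 198*I*sqrt(2) ≈ 517.0 - 280.01*I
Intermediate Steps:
p(Q) = 3 - (-4 + Q)**2 (p(Q) = 3 - (Q - 4)**2 = 3 - (-4 + Q)**2)
Y(n) = (8 + n)*(n + sqrt(-3 + n)) (Y(n) = (8 + n)*(n + sqrt(-5 + ((6 + n) - 4))) = (8 + n)*(n + sqrt(-5 + (2 + n))) = (8 + n)*(n + sqrt(-3 + n)))
p(-2)*Y(-5) + 22 = (3 - (-4 - 2)**2)*((-5)**2 + 8*(-5) + 8*sqrt(-3 - 5) - 5*sqrt(-3 - 5)) + 22 = (3 - 1*(-6)**2)*(25 - 40 + 8*sqrt(-8) - 10*I*sqrt(2)) + 22 = (3 - 1*36)*(25 - 40 + 8*(2*I*sqrt(2)) - 10*I*sqrt(2)) + 22 = (3 - 36)*(25 - 40 + 16*I*sqrt(2) - 10*I*sqrt(2)) + 22 = -33*(-15 + 6*I*sqrt(2)) + 22 = (495 - 198*I*sqrt(2)) + 22 = 517 - 198*I*sqrt(2)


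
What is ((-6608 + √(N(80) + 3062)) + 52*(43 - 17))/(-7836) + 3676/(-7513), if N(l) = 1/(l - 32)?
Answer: 890266/4905989 - √440931/94032 ≈ 0.17440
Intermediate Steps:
N(l) = 1/(-32 + l)
((-6608 + √(N(80) + 3062)) + 52*(43 - 17))/(-7836) + 3676/(-7513) = ((-6608 + √(1/(-32 + 80) + 3062)) + 52*(43 - 17))/(-7836) + 3676/(-7513) = ((-6608 + √(1/48 + 3062)) + 52*26)*(-1/7836) + 3676*(-1/7513) = ((-6608 + √(1/48 + 3062)) + 1352)*(-1/7836) - 3676/7513 = ((-6608 + √(146977/48)) + 1352)*(-1/7836) - 3676/7513 = ((-6608 + √440931/12) + 1352)*(-1/7836) - 3676/7513 = (-5256 + √440931/12)*(-1/7836) - 3676/7513 = (438/653 - √440931/94032) - 3676/7513 = 890266/4905989 - √440931/94032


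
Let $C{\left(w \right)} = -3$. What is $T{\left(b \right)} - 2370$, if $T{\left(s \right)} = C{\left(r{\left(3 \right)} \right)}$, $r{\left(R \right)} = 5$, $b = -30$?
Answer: $-2373$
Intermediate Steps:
$T{\left(s \right)} = -3$
$T{\left(b \right)} - 2370 = -3 - 2370 = -2373$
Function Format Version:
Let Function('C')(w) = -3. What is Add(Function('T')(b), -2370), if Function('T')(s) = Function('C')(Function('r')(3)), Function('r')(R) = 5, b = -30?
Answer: -2373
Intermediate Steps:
Function('T')(s) = -3
Add(Function('T')(b), -2370) = Add(-3, -2370) = -2373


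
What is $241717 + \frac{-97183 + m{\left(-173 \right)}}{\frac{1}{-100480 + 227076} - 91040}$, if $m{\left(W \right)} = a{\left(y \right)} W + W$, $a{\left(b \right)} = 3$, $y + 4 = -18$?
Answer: $\frac{103180492287669}{426862957} \approx 2.4172 \cdot 10^{5}$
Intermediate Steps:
$y = -22$ ($y = -4 - 18 = -22$)
$m{\left(W \right)} = 4 W$ ($m{\left(W \right)} = 3 W + W = 4 W$)
$241717 + \frac{-97183 + m{\left(-173 \right)}}{\frac{1}{-100480 + 227076} - 91040} = 241717 + \frac{-97183 + 4 \left(-173\right)}{\frac{1}{-100480 + 227076} - 91040} = 241717 + \frac{-97183 - 692}{\frac{1}{126596} - 91040} = 241717 - \frac{97875}{\frac{1}{126596} - 91040} = 241717 - \frac{97875}{- \frac{11525299839}{126596}} = 241717 - - \frac{458910500}{426862957} = 241717 + \frac{458910500}{426862957} = \frac{103180492287669}{426862957}$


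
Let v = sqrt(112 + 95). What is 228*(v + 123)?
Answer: 28044 + 684*sqrt(23) ≈ 31324.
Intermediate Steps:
v = 3*sqrt(23) (v = sqrt(207) = 3*sqrt(23) ≈ 14.387)
228*(v + 123) = 228*(3*sqrt(23) + 123) = 228*(123 + 3*sqrt(23)) = 28044 + 684*sqrt(23)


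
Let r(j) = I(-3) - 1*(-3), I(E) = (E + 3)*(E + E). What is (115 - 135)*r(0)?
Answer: -60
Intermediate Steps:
I(E) = 2*E*(3 + E) (I(E) = (3 + E)*(2*E) = 2*E*(3 + E))
r(j) = 3 (r(j) = 2*(-3)*(3 - 3) - 1*(-3) = 2*(-3)*0 + 3 = 0 + 3 = 3)
(115 - 135)*r(0) = (115 - 135)*3 = -20*3 = -60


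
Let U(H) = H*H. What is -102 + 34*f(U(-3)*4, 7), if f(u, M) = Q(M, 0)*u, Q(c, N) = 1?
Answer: 1122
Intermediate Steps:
U(H) = H**2
f(u, M) = u (f(u, M) = 1*u = u)
-102 + 34*f(U(-3)*4, 7) = -102 + 34*((-3)**2*4) = -102 + 34*(9*4) = -102 + 34*36 = -102 + 1224 = 1122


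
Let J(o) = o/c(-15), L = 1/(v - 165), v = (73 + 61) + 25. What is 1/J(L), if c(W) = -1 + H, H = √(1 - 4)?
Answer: 6 - 6*I*√3 ≈ 6.0 - 10.392*I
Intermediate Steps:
H = I*√3 (H = √(-3) = I*√3 ≈ 1.732*I)
c(W) = -1 + I*√3
v = 159 (v = 134 + 25 = 159)
L = -⅙ (L = 1/(159 - 165) = 1/(-6) = -⅙ ≈ -0.16667)
J(o) = o/(-1 + I*√3)
1/J(L) = 1/(-¼*(-⅙) - ¼*I*(-⅙)*√3) = 1/(1/24 + I*√3/24)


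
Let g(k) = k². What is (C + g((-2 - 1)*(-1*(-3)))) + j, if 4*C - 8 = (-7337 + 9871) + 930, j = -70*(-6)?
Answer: 1369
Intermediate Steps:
j = 420
C = 868 (C = 2 + ((-7337 + 9871) + 930)/4 = 2 + (2534 + 930)/4 = 2 + (¼)*3464 = 2 + 866 = 868)
(C + g((-2 - 1)*(-1*(-3)))) + j = (868 + ((-2 - 1)*(-1*(-3)))²) + 420 = (868 + (-3*3)²) + 420 = (868 + (-9)²) + 420 = (868 + 81) + 420 = 949 + 420 = 1369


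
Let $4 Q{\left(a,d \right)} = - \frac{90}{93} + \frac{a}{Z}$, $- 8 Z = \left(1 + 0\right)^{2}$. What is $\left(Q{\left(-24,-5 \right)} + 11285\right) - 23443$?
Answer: $- \frac{750835}{62} \approx -12110.0$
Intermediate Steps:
$Z = - \frac{1}{8}$ ($Z = - \frac{\left(1 + 0\right)^{2}}{8} = - \frac{1^{2}}{8} = \left(- \frac{1}{8}\right) 1 = - \frac{1}{8} \approx -0.125$)
$Q{\left(a,d \right)} = - \frac{15}{62} - 2 a$ ($Q{\left(a,d \right)} = \frac{- \frac{90}{93} + \frac{a}{- \frac{1}{8}}}{4} = \frac{\left(-90\right) \frac{1}{93} + a \left(-8\right)}{4} = \frac{- \frac{30}{31} - 8 a}{4} = - \frac{15}{62} - 2 a$)
$\left(Q{\left(-24,-5 \right)} + 11285\right) - 23443 = \left(\left(- \frac{15}{62} - -48\right) + 11285\right) - 23443 = \left(\left(- \frac{15}{62} + 48\right) + 11285\right) - 23443 = \left(\frac{2961}{62} + 11285\right) - 23443 = \frac{702631}{62} - 23443 = - \frac{750835}{62}$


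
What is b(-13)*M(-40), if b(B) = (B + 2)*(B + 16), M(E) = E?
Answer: 1320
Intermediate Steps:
b(B) = (2 + B)*(16 + B)
b(-13)*M(-40) = (32 + (-13)² + 18*(-13))*(-40) = (32 + 169 - 234)*(-40) = -33*(-40) = 1320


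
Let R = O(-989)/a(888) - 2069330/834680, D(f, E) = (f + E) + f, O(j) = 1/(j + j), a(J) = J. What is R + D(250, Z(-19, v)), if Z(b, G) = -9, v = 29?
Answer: 17905330323313/36652134288 ≈ 488.52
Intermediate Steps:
O(j) = 1/(2*j)
D(f, E) = E + 2*f (D(f, E) = (E + f) + f = E + 2*f)
R = -90867612095/36652134288 (R = ((½)/(-989))/888 - 2069330/834680 = ((½)*(-1/989))*(1/888) - 2069330*1/834680 = -1/1978*1/888 - 206933/83468 = -1/1756464 - 206933/83468 = -90867612095/36652134288 ≈ -2.4792)
R + D(250, Z(-19, v)) = -90867612095/36652134288 + (-9 + 2*250) = -90867612095/36652134288 + (-9 + 500) = -90867612095/36652134288 + 491 = 17905330323313/36652134288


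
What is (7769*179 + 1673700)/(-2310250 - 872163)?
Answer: -3064351/3182413 ≈ -0.96290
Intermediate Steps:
(7769*179 + 1673700)/(-2310250 - 872163) = (1390651 + 1673700)/(-3182413) = 3064351*(-1/3182413) = -3064351/3182413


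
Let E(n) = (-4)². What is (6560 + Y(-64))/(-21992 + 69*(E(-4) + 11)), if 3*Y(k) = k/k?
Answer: -19681/60387 ≈ -0.32591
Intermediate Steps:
E(n) = 16
Y(k) = ⅓ (Y(k) = (k/k)/3 = (⅓)*1 = ⅓)
(6560 + Y(-64))/(-21992 + 69*(E(-4) + 11)) = (6560 + ⅓)/(-21992 + 69*(16 + 11)) = 19681/(3*(-21992 + 69*27)) = 19681/(3*(-21992 + 1863)) = (19681/3)/(-20129) = (19681/3)*(-1/20129) = -19681/60387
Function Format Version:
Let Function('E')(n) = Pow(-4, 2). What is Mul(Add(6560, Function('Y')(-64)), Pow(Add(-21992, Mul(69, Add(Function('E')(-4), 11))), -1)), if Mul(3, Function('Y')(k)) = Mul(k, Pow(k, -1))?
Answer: Rational(-19681, 60387) ≈ -0.32591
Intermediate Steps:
Function('E')(n) = 16
Function('Y')(k) = Rational(1, 3) (Function('Y')(k) = Mul(Rational(1, 3), Mul(k, Pow(k, -1))) = Mul(Rational(1, 3), 1) = Rational(1, 3))
Mul(Add(6560, Function('Y')(-64)), Pow(Add(-21992, Mul(69, Add(Function('E')(-4), 11))), -1)) = Mul(Add(6560, Rational(1, 3)), Pow(Add(-21992, Mul(69, Add(16, 11))), -1)) = Mul(Rational(19681, 3), Pow(Add(-21992, Mul(69, 27)), -1)) = Mul(Rational(19681, 3), Pow(Add(-21992, 1863), -1)) = Mul(Rational(19681, 3), Pow(-20129, -1)) = Mul(Rational(19681, 3), Rational(-1, 20129)) = Rational(-19681, 60387)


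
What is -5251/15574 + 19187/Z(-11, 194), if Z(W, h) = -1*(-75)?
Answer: 298424513/1168050 ≈ 255.49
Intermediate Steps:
Z(W, h) = 75
-5251/15574 + 19187/Z(-11, 194) = -5251/15574 + 19187/75 = 298424513/1168050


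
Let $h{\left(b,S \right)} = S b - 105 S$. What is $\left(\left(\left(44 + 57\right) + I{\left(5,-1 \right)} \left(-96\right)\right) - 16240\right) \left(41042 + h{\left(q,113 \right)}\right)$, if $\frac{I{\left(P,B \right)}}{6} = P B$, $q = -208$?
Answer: $-75218307$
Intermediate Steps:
$I{\left(P,B \right)} = 6 B P$ ($I{\left(P,B \right)} = 6 P B = 6 B P$)
$h{\left(b,S \right)} = - 105 S + S b$
$\left(\left(\left(44 + 57\right) + I{\left(5,-1 \right)} \left(-96\right)\right) - 16240\right) \left(41042 + h{\left(q,113 \right)}\right) = \left(\left(\left(44 + 57\right) + 6 \left(-1\right) 5 \left(-96\right)\right) - 16240\right) \left(41042 + 113 \left(-105 - 208\right)\right) = \left(\left(101 - -2880\right) - 16240\right) \left(41042 + 113 \left(-313\right)\right) = \left(\left(101 + 2880\right) - 16240\right) \left(41042 - 35369\right) = \left(2981 - 16240\right) 5673 = \left(-13259\right) 5673 = -75218307$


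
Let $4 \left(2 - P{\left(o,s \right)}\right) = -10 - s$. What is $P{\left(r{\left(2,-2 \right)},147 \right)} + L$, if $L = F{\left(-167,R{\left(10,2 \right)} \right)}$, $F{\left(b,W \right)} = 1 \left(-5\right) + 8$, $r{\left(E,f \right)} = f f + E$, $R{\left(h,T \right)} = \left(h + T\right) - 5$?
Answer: $\frac{177}{4} \approx 44.25$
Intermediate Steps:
$R{\left(h,T \right)} = -5 + T + h$ ($R{\left(h,T \right)} = \left(T + h\right) - 5 = -5 + T + h$)
$r{\left(E,f \right)} = E + f^{2}$ ($r{\left(E,f \right)} = f^{2} + E = E + f^{2}$)
$P{\left(o,s \right)} = \frac{9}{2} + \frac{s}{4}$ ($P{\left(o,s \right)} = 2 - \frac{-10 - s}{4} = 2 + \left(\frac{5}{2} + \frac{s}{4}\right) = \frac{9}{2} + \frac{s}{4}$)
$F{\left(b,W \right)} = 3$ ($F{\left(b,W \right)} = -5 + 8 = 3$)
$L = 3$
$P{\left(r{\left(2,-2 \right)},147 \right)} + L = \left(\frac{9}{2} + \frac{1}{4} \cdot 147\right) + 3 = \left(\frac{9}{2} + \frac{147}{4}\right) + 3 = \frac{165}{4} + 3 = \frac{177}{4}$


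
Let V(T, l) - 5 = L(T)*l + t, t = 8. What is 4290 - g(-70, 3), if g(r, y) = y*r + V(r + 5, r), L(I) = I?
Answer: -63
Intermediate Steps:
V(T, l) = 13 + T*l (V(T, l) = 5 + (T*l + 8) = 5 + (8 + T*l) = 13 + T*l)
g(r, y) = 13 + r*y + r*(5 + r) (g(r, y) = y*r + (13 + (r + 5)*r) = r*y + (13 + (5 + r)*r) = r*y + (13 + r*(5 + r)) = 13 + r*y + r*(5 + r))
4290 - g(-70, 3) = 4290 - (13 - 70*3 - 70*(5 - 70)) = 4290 - (13 - 210 - 70*(-65)) = 4290 - (13 - 210 + 4550) = 4290 - 1*4353 = 4290 - 4353 = -63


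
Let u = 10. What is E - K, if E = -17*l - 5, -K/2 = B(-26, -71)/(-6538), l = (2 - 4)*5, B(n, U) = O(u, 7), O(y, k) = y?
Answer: 539375/3269 ≈ 165.00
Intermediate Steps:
B(n, U) = 10
l = -10 (l = -2*5 = -10)
K = 10/3269 (K = -20/(-6538) = -20*(-1)/6538 = -2*(-5/3269) = 10/3269 ≈ 0.0030590)
E = 165 (E = -17*(-10) - 5 = 170 - 5 = 165)
E - K = 165 - 1*10/3269 = 165 - 10/3269 = 539375/3269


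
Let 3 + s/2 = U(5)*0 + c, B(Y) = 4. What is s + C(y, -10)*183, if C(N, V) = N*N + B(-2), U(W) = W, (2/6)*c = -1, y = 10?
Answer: 19020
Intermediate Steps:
c = -3 (c = 3*(-1) = -3)
C(N, V) = 4 + N² (C(N, V) = N*N + 4 = N² + 4 = 4 + N²)
s = -12 (s = -6 + 2*(5*0 - 3) = -6 + 2*(0 - 3) = -6 + 2*(-3) = -6 - 6 = -12)
s + C(y, -10)*183 = -12 + (4 + 10²)*183 = -12 + (4 + 100)*183 = -12 + 104*183 = -12 + 19032 = 19020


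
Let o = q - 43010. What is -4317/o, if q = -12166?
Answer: 1439/18392 ≈ 0.078241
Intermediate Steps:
o = -55176 (o = -12166 - 43010 = -55176)
-4317/o = -4317/(-55176) = -4317*(-1/55176) = 1439/18392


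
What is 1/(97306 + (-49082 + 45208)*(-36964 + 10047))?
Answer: 1/104373764 ≈ 9.5810e-9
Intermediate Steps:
1/(97306 + (-49082 + 45208)*(-36964 + 10047)) = 1/(97306 - 3874*(-26917)) = 1/(97306 + 104276458) = 1/104373764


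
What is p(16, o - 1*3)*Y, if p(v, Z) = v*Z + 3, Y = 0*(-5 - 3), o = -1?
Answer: 0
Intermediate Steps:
Y = 0 (Y = 0*(-8) = 0)
p(v, Z) = 3 + Z*v (p(v, Z) = Z*v + 3 = 3 + Z*v)
p(16, o - 1*3)*Y = (3 + (-1 - 1*3)*16)*0 = (3 + (-1 - 3)*16)*0 = (3 - 4*16)*0 = (3 - 64)*0 = -61*0 = 0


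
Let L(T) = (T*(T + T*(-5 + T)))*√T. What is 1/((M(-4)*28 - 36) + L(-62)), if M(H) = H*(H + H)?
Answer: 215/997668838948 + 31713*I*√62/498834419474 ≈ 2.155e-10 + 5.0058e-7*I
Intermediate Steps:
M(H) = 2*H² (M(H) = H*(2*H) = 2*H²)
L(T) = T^(3/2)*(T + T*(-5 + T))
1/((M(-4)*28 - 36) + L(-62)) = 1/(((2*(-4)²)*28 - 36) + (-62)^(5/2)*(-4 - 62)) = 1/(((2*16)*28 - 36) + (3844*I*√62)*(-66)) = 1/((32*28 - 36) - 253704*I*√62) = 1/((896 - 36) - 253704*I*√62) = 1/(860 - 253704*I*√62)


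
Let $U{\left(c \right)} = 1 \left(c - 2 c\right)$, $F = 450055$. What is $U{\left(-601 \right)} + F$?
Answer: $450656$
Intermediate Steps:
$U{\left(c \right)} = - c$ ($U{\left(c \right)} = 1 \left(- c\right) = - c$)
$U{\left(-601 \right)} + F = \left(-1\right) \left(-601\right) + 450055 = 601 + 450055 = 450656$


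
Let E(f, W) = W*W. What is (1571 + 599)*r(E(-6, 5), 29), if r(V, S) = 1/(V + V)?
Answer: 217/5 ≈ 43.400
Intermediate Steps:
E(f, W) = W²
r(V, S) = 1/(2*V)
(1571 + 599)*r(E(-6, 5), 29) = (1571 + 599)*(1/(2*(5²))) = 2170*((½)/25) = 2170*((½)*(1/25)) = 2170*(1/50) = 217/5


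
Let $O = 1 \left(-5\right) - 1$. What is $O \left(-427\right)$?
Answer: $2562$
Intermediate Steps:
$O = -6$ ($O = -5 - 1 = -6$)
$O \left(-427\right) = \left(-6\right) \left(-427\right) = 2562$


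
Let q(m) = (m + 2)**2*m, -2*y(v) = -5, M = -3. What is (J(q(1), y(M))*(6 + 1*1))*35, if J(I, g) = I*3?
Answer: 6615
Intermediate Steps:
y(v) = 5/2 (y(v) = -1/2*(-5) = 5/2)
q(m) = m*(2 + m)**2 (q(m) = (2 + m)**2*m = m*(2 + m)**2)
J(I, g) = 3*I
(J(q(1), y(M))*(6 + 1*1))*35 = ((3*(1*(2 + 1)**2))*(6 + 1*1))*35 = ((3*(1*3**2))*(6 + 1))*35 = ((3*(1*9))*7)*35 = ((3*9)*7)*35 = (27*7)*35 = 189*35 = 6615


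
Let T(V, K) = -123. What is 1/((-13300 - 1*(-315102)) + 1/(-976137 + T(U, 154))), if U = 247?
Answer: 976260/294637220519 ≈ 3.3134e-6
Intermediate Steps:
1/((-13300 - 1*(-315102)) + 1/(-976137 + T(U, 154))) = 1/((-13300 - 1*(-315102)) + 1/(-976137 - 123)) = 1/((-13300 + 315102) + 1/(-976260)) = 1/(301802 - 1/976260) = 1/(294637220519/976260) = 976260/294637220519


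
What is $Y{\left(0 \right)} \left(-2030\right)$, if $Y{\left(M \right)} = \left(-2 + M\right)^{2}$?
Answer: $-8120$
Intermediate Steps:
$Y{\left(0 \right)} \left(-2030\right) = \left(-2 + 0\right)^{2} \left(-2030\right) = \left(-2\right)^{2} \left(-2030\right) = 4 \left(-2030\right) = -8120$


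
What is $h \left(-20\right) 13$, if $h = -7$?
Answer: $1820$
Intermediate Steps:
$h \left(-20\right) 13 = \left(-7\right) \left(-20\right) 13 = 140 \cdot 13 = 1820$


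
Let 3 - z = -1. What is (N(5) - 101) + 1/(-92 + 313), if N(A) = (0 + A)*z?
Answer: -17900/221 ≈ -80.995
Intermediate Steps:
z = 4 (z = 3 - 1*(-1) = 3 + 1 = 4)
N(A) = 4*A (N(A) = (0 + A)*4 = A*4 = 4*A)
(N(5) - 101) + 1/(-92 + 313) = (4*5 - 101) + 1/(-92 + 313) = (20 - 101) + 1/221 = -81 + 1/221 = -17900/221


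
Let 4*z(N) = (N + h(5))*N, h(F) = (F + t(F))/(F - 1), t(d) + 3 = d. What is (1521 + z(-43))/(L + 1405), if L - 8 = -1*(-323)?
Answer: 31431/27776 ≈ 1.1316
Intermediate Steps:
t(d) = -3 + d
h(F) = (-3 + 2*F)/(-1 + F) (h(F) = (F + (-3 + F))/(F - 1) = (-3 + 2*F)/(-1 + F))
L = 331 (L = 8 - 1*(-323) = 8 + 323 = 331)
z(N) = N*(7/4 + N)/4 (z(N) = ((N + (-3 + 2*5)/(-1 + 5))*N)/4 = ((N + (-3 + 10)/4)*N)/4 = ((N + (¼)*7)*N)/4 = ((N + 7/4)*N)/4 = ((7/4 + N)*N)/4 = (N*(7/4 + N))/4 = N*(7/4 + N)/4)
(1521 + z(-43))/(L + 1405) = (1521 + (1/16)*(-43)*(7 + 4*(-43)))/(331 + 1405) = (1521 + (1/16)*(-43)*(7 - 172))/1736 = (1521 + (1/16)*(-43)*(-165))*(1/1736) = (1521 + 7095/16)*(1/1736) = (31431/16)*(1/1736) = 31431/27776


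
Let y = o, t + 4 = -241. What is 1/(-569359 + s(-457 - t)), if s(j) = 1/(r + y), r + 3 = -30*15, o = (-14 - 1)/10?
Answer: -909/517547333 ≈ -1.7564e-6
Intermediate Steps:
t = -245 (t = -4 - 241 = -245)
o = -3/2 (o = (⅒)*(-15) = -3/2 ≈ -1.5000)
r = -453 (r = -3 - 30*15 = -3 - 450 = -453)
y = -3/2 ≈ -1.5000
s(j) = -2/909 (s(j) = 1/(-453 - 3/2) = 1/(-909/2) = -2/909)
1/(-569359 + s(-457 - t)) = 1/(-569359 - 2/909) = 1/(-517547333/909) = -909/517547333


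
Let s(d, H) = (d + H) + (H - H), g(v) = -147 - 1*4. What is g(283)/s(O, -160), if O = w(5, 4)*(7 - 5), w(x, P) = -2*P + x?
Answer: 151/166 ≈ 0.90964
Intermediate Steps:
w(x, P) = x - 2*P
g(v) = -151 (g(v) = -147 - 4 = -151)
O = -6 (O = (5 - 2*4)*(7 - 5) = (5 - 8)*2 = -3*2 = -6)
s(d, H) = H + d (s(d, H) = (H + d) + 0 = H + d)
g(283)/s(O, -160) = -151/(-160 - 6) = -151/(-166) = -151*(-1/166) = 151/166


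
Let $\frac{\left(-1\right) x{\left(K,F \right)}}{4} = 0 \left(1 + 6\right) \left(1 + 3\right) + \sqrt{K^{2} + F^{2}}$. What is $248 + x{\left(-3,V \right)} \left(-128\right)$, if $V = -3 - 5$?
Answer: $248 + 512 \sqrt{73} \approx 4622.5$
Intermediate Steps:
$V = -8$ ($V = -3 - 5 = -8$)
$x{\left(K,F \right)} = - 4 \sqrt{F^{2} + K^{2}}$ ($x{\left(K,F \right)} = - 4 \left(0 \left(1 + 6\right) \left(1 + 3\right) + \sqrt{K^{2} + F^{2}}\right) = - 4 \left(0 \cdot 7 \cdot 4 + \sqrt{F^{2} + K^{2}}\right) = - 4 \left(0 \cdot 4 + \sqrt{F^{2} + K^{2}}\right) = - 4 \left(0 + \sqrt{F^{2} + K^{2}}\right) = - 4 \sqrt{F^{2} + K^{2}}$)
$248 + x{\left(-3,V \right)} \left(-128\right) = 248 + - 4 \sqrt{\left(-8\right)^{2} + \left(-3\right)^{2}} \left(-128\right) = 248 + - 4 \sqrt{64 + 9} \left(-128\right) = 248 + - 4 \sqrt{73} \left(-128\right) = 248 + 512 \sqrt{73}$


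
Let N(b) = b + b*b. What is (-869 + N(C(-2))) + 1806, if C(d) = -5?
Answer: 957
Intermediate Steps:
N(b) = b + b²
(-869 + N(C(-2))) + 1806 = (-869 - 5*(1 - 5)) + 1806 = (-869 - 5*(-4)) + 1806 = (-869 + 20) + 1806 = -849 + 1806 = 957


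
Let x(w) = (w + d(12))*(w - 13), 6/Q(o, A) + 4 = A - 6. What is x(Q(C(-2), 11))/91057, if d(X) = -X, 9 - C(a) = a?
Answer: 42/91057 ≈ 0.00046125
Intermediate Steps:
C(a) = 9 - a
Q(o, A) = 6/(-10 + A) (Q(o, A) = 6/(-4 + (A - 6)) = 6/(-4 + (-6 + A)) = 6/(-10 + A))
x(w) = (-13 + w)*(-12 + w) (x(w) = (w - 1*12)*(w - 13) = (w - 12)*(-13 + w) = (-12 + w)*(-13 + w) = (-13 + w)*(-12 + w))
x(Q(C(-2), 11))/91057 = (156 + (6/(-10 + 11))² - 150/(-10 + 11))/91057 = (156 + (6/1)² - 150/1)*(1/91057) = (156 + (6*1)² - 150)*(1/91057) = (156 + 6² - 25*6)*(1/91057) = (156 + 36 - 150)*(1/91057) = 42*(1/91057) = 42/91057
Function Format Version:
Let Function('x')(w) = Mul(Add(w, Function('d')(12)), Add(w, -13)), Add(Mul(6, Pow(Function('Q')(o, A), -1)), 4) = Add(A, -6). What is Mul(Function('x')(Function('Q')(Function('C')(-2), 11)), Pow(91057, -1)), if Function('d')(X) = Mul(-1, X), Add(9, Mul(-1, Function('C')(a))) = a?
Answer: Rational(42, 91057) ≈ 0.00046125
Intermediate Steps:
Function('C')(a) = Add(9, Mul(-1, a))
Function('Q')(o, A) = Mul(6, Pow(Add(-10, A), -1)) (Function('Q')(o, A) = Mul(6, Pow(Add(-4, Add(A, -6)), -1)) = Mul(6, Pow(Add(-4, Add(-6, A)), -1)) = Mul(6, Pow(Add(-10, A), -1)))
Function('x')(w) = Mul(Add(-13, w), Add(-12, w)) (Function('x')(w) = Mul(Add(w, Mul(-1, 12)), Add(w, -13)) = Mul(Add(w, -12), Add(-13, w)) = Mul(Add(-12, w), Add(-13, w)) = Mul(Add(-13, w), Add(-12, w)))
Mul(Function('x')(Function('Q')(Function('C')(-2), 11)), Pow(91057, -1)) = Mul(Add(156, Pow(Mul(6, Pow(Add(-10, 11), -1)), 2), Mul(-25, Mul(6, Pow(Add(-10, 11), -1)))), Pow(91057, -1)) = Mul(Add(156, Pow(Mul(6, Pow(1, -1)), 2), Mul(-25, Mul(6, Pow(1, -1)))), Rational(1, 91057)) = Mul(Add(156, Pow(Mul(6, 1), 2), Mul(-25, Mul(6, 1))), Rational(1, 91057)) = Mul(Add(156, Pow(6, 2), Mul(-25, 6)), Rational(1, 91057)) = Mul(Add(156, 36, -150), Rational(1, 91057)) = Mul(42, Rational(1, 91057)) = Rational(42, 91057)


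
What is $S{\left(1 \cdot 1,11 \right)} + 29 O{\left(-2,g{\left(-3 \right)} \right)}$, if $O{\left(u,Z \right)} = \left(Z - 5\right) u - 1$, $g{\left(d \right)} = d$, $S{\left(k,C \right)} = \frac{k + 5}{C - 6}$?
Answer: $\frac{2181}{5} \approx 436.2$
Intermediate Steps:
$S{\left(k,C \right)} = \frac{5 + k}{-6 + C}$
$O{\left(u,Z \right)} = -1 + u \left(-5 + Z\right)$ ($O{\left(u,Z \right)} = \left(-5 + Z\right) u - 1 = u \left(-5 + Z\right) - 1 = -1 + u \left(-5 + Z\right)$)
$S{\left(1 \cdot 1,11 \right)} + 29 O{\left(-2,g{\left(-3 \right)} \right)} = \frac{5 + 1 \cdot 1}{-6 + 11} + 29 \left(-1 - -10 - -6\right) = \frac{5 + 1}{5} + 29 \left(-1 + 10 + 6\right) = \frac{1}{5} \cdot 6 + 29 \cdot 15 = \frac{6}{5} + 435 = \frac{2181}{5}$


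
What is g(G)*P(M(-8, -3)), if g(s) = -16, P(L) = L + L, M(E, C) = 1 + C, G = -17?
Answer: 64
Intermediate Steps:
P(L) = 2*L
g(G)*P(M(-8, -3)) = -32*(1 - 3) = -32*(-2) = -16*(-4) = 64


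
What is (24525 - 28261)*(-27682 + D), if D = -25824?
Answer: 199898416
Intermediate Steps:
(24525 - 28261)*(-27682 + D) = (24525 - 28261)*(-27682 - 25824) = -3736*(-53506) = 199898416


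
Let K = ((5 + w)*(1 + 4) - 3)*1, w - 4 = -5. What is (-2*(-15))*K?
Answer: 510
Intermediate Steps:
w = -1 (w = 4 - 5 = -1)
K = 17 (K = ((5 - 1)*(1 + 4) - 3)*1 = (4*5 - 3)*1 = (20 - 3)*1 = 17*1 = 17)
(-2*(-15))*K = -2*(-15)*17 = 30*17 = 510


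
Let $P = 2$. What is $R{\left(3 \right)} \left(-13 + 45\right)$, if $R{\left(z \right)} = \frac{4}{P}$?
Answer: $64$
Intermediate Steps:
$R{\left(z \right)} = 2$ ($R{\left(z \right)} = \frac{4}{2} = 4 \cdot \frac{1}{2} = 2$)
$R{\left(3 \right)} \left(-13 + 45\right) = 2 \left(-13 + 45\right) = 2 \cdot 32 = 64$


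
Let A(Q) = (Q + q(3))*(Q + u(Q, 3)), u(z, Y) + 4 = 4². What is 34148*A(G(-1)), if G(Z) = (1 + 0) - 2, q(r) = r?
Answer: 751256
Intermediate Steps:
u(z, Y) = 12 (u(z, Y) = -4 + 4² = -4 + 16 = 12)
G(Z) = -1 (G(Z) = 1 - 2 = -1)
A(Q) = (3 + Q)*(12 + Q) (A(Q) = (Q + 3)*(Q + 12) = (3 + Q)*(12 + Q))
34148*A(G(-1)) = 34148*(36 + (-1)² + 15*(-1)) = 34148*(36 + 1 - 15) = 34148*22 = 751256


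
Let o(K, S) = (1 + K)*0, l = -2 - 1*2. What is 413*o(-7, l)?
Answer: 0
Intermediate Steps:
l = -4 (l = -2 - 2 = -4)
o(K, S) = 0
413*o(-7, l) = 413*0 = 0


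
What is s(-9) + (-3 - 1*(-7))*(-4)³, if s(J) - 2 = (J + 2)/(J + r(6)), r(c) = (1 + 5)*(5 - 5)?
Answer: -2279/9 ≈ -253.22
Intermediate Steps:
r(c) = 0 (r(c) = 6*0 = 0)
s(J) = 2 + (2 + J)/J (s(J) = 2 + (J + 2)/(J + 0) = 2 + (2 + J)/J)
s(-9) + (-3 - 1*(-7))*(-4)³ = (3 + 2/(-9)) + (-3 - 1*(-7))*(-4)³ = (3 + 2*(-⅑)) + (-3 + 7)*(-64) = (3 - 2/9) + 4*(-64) = 25/9 - 256 = -2279/9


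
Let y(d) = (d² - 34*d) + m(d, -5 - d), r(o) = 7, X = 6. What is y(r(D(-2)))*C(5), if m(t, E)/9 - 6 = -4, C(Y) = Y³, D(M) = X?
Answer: -21375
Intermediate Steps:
D(M) = 6
m(t, E) = 18 (m(t, E) = 54 + 9*(-4) = 54 - 36 = 18)
y(d) = 18 + d² - 34*d (y(d) = (d² - 34*d) + 18 = 18 + d² - 34*d)
y(r(D(-2)))*C(5) = (18 + 7² - 34*7)*5³ = (18 + 49 - 238)*125 = -171*125 = -21375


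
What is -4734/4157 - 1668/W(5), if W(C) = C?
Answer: -6957546/20785 ≈ -334.74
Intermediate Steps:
-4734/4157 - 1668/W(5) = -4734/4157 - 1668/5 = -6957546/20785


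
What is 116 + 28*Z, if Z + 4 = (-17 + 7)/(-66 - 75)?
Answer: 844/141 ≈ 5.9858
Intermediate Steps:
Z = -554/141 (Z = -4 + (-17 + 7)/(-66 - 75) = -4 - 10/(-141) = -4 - 10*(-1/141) = -4 + 10/141 = -554/141 ≈ -3.9291)
116 + 28*Z = 116 + 28*(-554/141) = 116 - 15512/141 = 844/141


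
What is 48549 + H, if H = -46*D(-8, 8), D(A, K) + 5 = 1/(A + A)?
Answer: 390255/8 ≈ 48782.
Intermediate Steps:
D(A, K) = -5 + 1/(2*A) (D(A, K) = -5 + 1/(A + A) = -5 + 1/(2*A))
H = 1863/8 (H = -46*(-5 + (½)/(-8)) = -46*(-5 + (½)*(-⅛)) = -46*(-5 - 1/16) = -46*(-81/16) = 1863/8 ≈ 232.88)
48549 + H = 48549 + 1863/8 = 390255/8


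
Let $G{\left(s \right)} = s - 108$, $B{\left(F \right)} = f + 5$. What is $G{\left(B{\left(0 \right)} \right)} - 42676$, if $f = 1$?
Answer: $-42778$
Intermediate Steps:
$B{\left(F \right)} = 6$ ($B{\left(F \right)} = 1 + 5 = 6$)
$G{\left(s \right)} = -108 + s$
$G{\left(B{\left(0 \right)} \right)} - 42676 = \left(-108 + 6\right) - 42676 = -102 - 42676 = -42778$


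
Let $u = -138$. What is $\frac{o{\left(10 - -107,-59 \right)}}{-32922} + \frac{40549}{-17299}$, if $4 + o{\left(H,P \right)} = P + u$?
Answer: $- \frac{443825693}{189839226} \approx -2.3379$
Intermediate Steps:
$o{\left(H,P \right)} = -142 + P$ ($o{\left(H,P \right)} = -4 + \left(P - 138\right) = -4 + \left(-138 + P\right) = -142 + P$)
$\frac{o{\left(10 - -107,-59 \right)}}{-32922} + \frac{40549}{-17299} = \frac{-142 - 59}{-32922} + \frac{40549}{-17299} = \left(-201\right) \left(- \frac{1}{32922}\right) + 40549 \left(- \frac{1}{17299}\right) = \frac{67}{10974} - \frac{40549}{17299} = - \frac{443825693}{189839226}$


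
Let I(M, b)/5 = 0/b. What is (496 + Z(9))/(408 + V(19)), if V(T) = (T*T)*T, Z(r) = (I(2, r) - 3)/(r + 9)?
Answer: 2975/43602 ≈ 0.068231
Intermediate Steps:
I(M, b) = 0 (I(M, b) = 5*(0/b) = 5*0 = 0)
Z(r) = -3/(9 + r) (Z(r) = (0 - 3)/(r + 9) = -3/(9 + r))
V(T) = T**3 (V(T) = T**2*T = T**3)
(496 + Z(9))/(408 + V(19)) = (496 - 3/(9 + 9))/(408 + 19**3) = (496 - 3/18)/(408 + 6859) = (496 - 3*1/18)/7267 = (496 - 1/6)*(1/7267) = (2975/6)*(1/7267) = 2975/43602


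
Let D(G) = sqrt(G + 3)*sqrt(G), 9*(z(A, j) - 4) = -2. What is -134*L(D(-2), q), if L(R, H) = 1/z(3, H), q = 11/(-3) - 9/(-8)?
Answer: -603/17 ≈ -35.471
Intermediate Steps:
z(A, j) = 34/9 (z(A, j) = 4 + (1/9)*(-2) = 4 - 2/9 = 34/9)
q = -61/24 (q = 11*(-1/3) - 9*(-1/8) = -11/3 + 9/8 = -61/24 ≈ -2.5417)
D(G) = sqrt(G)*sqrt(3 + G) (D(G) = sqrt(3 + G)*sqrt(G) = sqrt(G)*sqrt(3 + G))
L(R, H) = 9/34 (L(R, H) = 1/(34/9) = 1*(9/34) = 9/34)
-134*L(D(-2), q) = -134*9/34 = -603/17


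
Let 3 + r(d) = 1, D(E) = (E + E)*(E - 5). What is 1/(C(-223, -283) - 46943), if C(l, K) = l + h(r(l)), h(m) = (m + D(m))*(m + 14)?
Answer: -1/46854 ≈ -2.1343e-5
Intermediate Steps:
D(E) = 2*E*(-5 + E) (D(E) = (2*E)*(-5 + E) = 2*E*(-5 + E))
r(d) = -2 (r(d) = -3 + 1 = -2)
h(m) = (14 + m)*(m + 2*m*(-5 + m)) (h(m) = (m + 2*m*(-5 + m))*(m + 14) = (m + 2*m*(-5 + m))*(14 + m) = (14 + m)*(m + 2*m*(-5 + m)))
C(l, K) = 312 + l (C(l, K) = l - 2*(-126 + 2*(-2)² + 19*(-2)) = l - 2*(-126 + 2*4 - 38) = l - 2*(-126 + 8 - 38) = l - 2*(-156) = l + 312 = 312 + l)
1/(C(-223, -283) - 46943) = 1/((312 - 223) - 46943) = 1/(89 - 46943) = 1/(-46854) = -1/46854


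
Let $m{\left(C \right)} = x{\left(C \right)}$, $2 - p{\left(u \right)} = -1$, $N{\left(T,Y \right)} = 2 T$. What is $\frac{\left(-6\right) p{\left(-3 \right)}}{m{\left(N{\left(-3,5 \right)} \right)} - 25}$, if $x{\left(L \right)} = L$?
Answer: $\frac{18}{31} \approx 0.58065$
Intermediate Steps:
$p{\left(u \right)} = 3$ ($p{\left(u \right)} = 2 - -1 = 2 + 1 = 3$)
$m{\left(C \right)} = C$
$\frac{\left(-6\right) p{\left(-3 \right)}}{m{\left(N{\left(-3,5 \right)} \right)} - 25} = \frac{\left(-6\right) 3}{2 \left(-3\right) - 25} = - \frac{18}{-6 - 25} = - \frac{18}{-31} = \left(-18\right) \left(- \frac{1}{31}\right) = \frac{18}{31}$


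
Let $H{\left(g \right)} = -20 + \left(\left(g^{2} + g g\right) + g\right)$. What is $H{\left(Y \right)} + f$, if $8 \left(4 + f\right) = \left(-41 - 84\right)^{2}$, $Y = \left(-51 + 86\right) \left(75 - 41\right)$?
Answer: $\frac{22682553}{8} \approx 2.8353 \cdot 10^{6}$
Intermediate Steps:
$Y = 1190$ ($Y = 35 \cdot 34 = 1190$)
$H{\left(g \right)} = -20 + g + 2 g^{2}$ ($H{\left(g \right)} = -20 + \left(\left(g^{2} + g^{2}\right) + g\right) = -20 + \left(2 g^{2} + g\right) = -20 + \left(g + 2 g^{2}\right) = -20 + g + 2 g^{2}$)
$f = \frac{15593}{8}$ ($f = -4 + \frac{\left(-41 - 84\right)^{2}}{8} = -4 + \frac{\left(-125\right)^{2}}{8} = -4 + \frac{1}{8} \cdot 15625 = -4 + \frac{15625}{8} = \frac{15593}{8} \approx 1949.1$)
$H{\left(Y \right)} + f = \left(-20 + 1190 + 2 \cdot 1190^{2}\right) + \frac{15593}{8} = \left(-20 + 1190 + 2 \cdot 1416100\right) + \frac{15593}{8} = \left(-20 + 1190 + 2832200\right) + \frac{15593}{8} = 2833370 + \frac{15593}{8} = \frac{22682553}{8}$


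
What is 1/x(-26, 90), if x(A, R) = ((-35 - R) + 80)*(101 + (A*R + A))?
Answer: 1/101925 ≈ 9.8111e-6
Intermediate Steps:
x(A, R) = (45 - R)*(101 + A + A*R) (x(A, R) = (45 - R)*(101 + (A + A*R)) = (45 - R)*(101 + A + A*R))
1/x(-26, 90) = 1/(4545 - 101*90 + 45*(-26) - 1*(-26)*90² + 44*(-26)*90) = 1/(4545 - 9090 - 1170 - 1*(-26)*8100 - 102960) = 1/(4545 - 9090 - 1170 + 210600 - 102960) = 1/101925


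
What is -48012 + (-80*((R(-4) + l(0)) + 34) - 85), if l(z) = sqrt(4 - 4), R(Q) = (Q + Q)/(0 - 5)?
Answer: -50945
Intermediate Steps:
R(Q) = -2*Q/5 (R(Q) = (2*Q)/(-5) = (2*Q)*(-1/5) = -2*Q/5)
l(z) = 0 (l(z) = sqrt(0) = 0)
-48012 + (-80*((R(-4) + l(0)) + 34) - 85) = -48012 + (-80*((-2/5*(-4) + 0) + 34) - 85) = -48012 + (-80*((8/5 + 0) + 34) - 85) = -48012 + (-80*(8/5 + 34) - 85) = -48012 + (-80*178/5 - 85) = -48012 + (-2848 - 85) = -48012 - 2933 = -50945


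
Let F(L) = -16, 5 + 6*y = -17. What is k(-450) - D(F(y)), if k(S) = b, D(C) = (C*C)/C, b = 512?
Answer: 528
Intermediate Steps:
y = -11/3 (y = -⅚ + (⅙)*(-17) = -⅚ - 17/6 = -11/3 ≈ -3.6667)
D(C) = C (D(C) = C²/C = C)
k(S) = 512
k(-450) - D(F(y)) = 512 - 1*(-16) = 512 + 16 = 528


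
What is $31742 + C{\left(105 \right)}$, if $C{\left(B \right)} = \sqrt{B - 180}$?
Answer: $31742 + 5 i \sqrt{3} \approx 31742.0 + 8.6602 i$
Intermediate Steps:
$C{\left(B \right)} = \sqrt{-180 + B}$
$31742 + C{\left(105 \right)} = 31742 + \sqrt{-180 + 105} = 31742 + \sqrt{-75} = 31742 + 5 i \sqrt{3}$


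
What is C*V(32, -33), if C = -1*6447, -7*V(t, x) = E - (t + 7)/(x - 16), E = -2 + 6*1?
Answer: 216435/49 ≈ 4417.0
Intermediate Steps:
E = 4 (E = -2 + 6 = 4)
V(t, x) = -4/7 + (7 + t)/(7*(-16 + x)) (V(t, x) = -(4 - (t + 7)/(x - 16))/7 = -(4 - (7 + t)/(-16 + x))/7 = -4/7 + (7 + t)/(7*(-16 + x)))
C = -6447
C*V(32, -33) = -921*(71 + 32 - 4*(-33))/(-16 - 33) = -921*(71 + 32 + 132)/(-49) = -921*(-1)*235/49 = -6447*(-235/343) = 216435/49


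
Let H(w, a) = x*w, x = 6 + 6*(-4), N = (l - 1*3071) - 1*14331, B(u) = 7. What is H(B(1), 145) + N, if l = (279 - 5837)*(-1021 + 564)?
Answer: 2522478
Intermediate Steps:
l = 2540006 (l = -5558*(-457) = 2540006)
N = 2522604 (N = (2540006 - 1*3071) - 1*14331 = (2540006 - 3071) - 14331 = 2536935 - 14331 = 2522604)
x = -18 (x = 6 - 24 = -18)
H(w, a) = -18*w
H(B(1), 145) + N = -18*7 + 2522604 = -126 + 2522604 = 2522478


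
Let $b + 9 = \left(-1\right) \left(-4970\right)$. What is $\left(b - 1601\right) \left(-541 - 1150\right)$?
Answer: $-5681760$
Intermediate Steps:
$b = 4961$ ($b = -9 - -4970 = -9 + 4970 = 4961$)
$\left(b - 1601\right) \left(-541 - 1150\right) = \left(4961 - 1601\right) \left(-541 - 1150\right) = 3360 \left(-1691\right) = -5681760$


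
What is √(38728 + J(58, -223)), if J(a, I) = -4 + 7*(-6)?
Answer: 3*√4298 ≈ 196.68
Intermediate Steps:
J(a, I) = -46 (J(a, I) = -4 - 42 = -46)
√(38728 + J(58, -223)) = √(38728 - 46) = √38682 = 3*√4298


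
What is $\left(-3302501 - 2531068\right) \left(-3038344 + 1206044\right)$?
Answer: $10688848478700$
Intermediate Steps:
$\left(-3302501 - 2531068\right) \left(-3038344 + 1206044\right) = \left(-5833569\right) \left(-1832300\right) = 10688848478700$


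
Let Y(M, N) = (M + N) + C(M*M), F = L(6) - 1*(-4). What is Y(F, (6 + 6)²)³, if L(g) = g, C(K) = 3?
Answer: 3869893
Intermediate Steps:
F = 10 (F = 6 - 1*(-4) = 6 + 4 = 10)
Y(M, N) = 3 + M + N (Y(M, N) = (M + N) + 3 = 3 + M + N)
Y(F, (6 + 6)²)³ = (3 + 10 + (6 + 6)²)³ = (3 + 10 + 12²)³ = (3 + 10 + 144)³ = 157³ = 3869893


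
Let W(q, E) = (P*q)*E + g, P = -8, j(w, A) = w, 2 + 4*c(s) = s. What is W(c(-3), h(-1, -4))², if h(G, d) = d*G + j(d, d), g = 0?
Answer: 0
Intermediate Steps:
c(s) = -½ + s/4
h(G, d) = d + G*d (h(G, d) = d*G + d = G*d + d = d + G*d)
W(q, E) = -8*E*q (W(q, E) = (-8*q)*E + 0 = -8*E*q + 0 = -8*E*q)
W(c(-3), h(-1, -4))² = (-8*(-4*(1 - 1))*(-½ + (¼)*(-3)))² = (-8*(-4*0)*(-½ - ¾))² = (-8*0*(-5/4))² = 0² = 0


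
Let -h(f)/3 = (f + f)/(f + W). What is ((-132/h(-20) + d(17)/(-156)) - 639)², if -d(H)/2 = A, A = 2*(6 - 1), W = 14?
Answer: 15201163849/38025 ≈ 3.9977e+5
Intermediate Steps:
A = 10 (A = 2*5 = 10)
d(H) = -20 (d(H) = -2*10 = -20)
h(f) = -6*f/(14 + f) (h(f) = -3*(f + f)/(f + 14) = -3*2*f/(14 + f) = -6*f/(14 + f))
((-132/h(-20) + d(17)/(-156)) - 639)² = ((-132/((-6*(-20)/(14 - 20))) - 20/(-156)) - 639)² = ((-132/((-6*(-20)/(-6))) - 20*(-1/156)) - 639)² = ((-132/((-6*(-20)*(-⅙))) + 5/39) - 639)² = ((-132/(-20) + 5/39) - 639)² = ((-132*(-1/20) + 5/39) - 639)² = ((33/5 + 5/39) - 639)² = (1312/195 - 639)² = (-123293/195)² = 15201163849/38025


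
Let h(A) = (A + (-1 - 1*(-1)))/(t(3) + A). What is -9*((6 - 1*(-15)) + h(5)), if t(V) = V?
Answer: -1557/8 ≈ -194.63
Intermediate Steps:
h(A) = A/(3 + A) (h(A) = (A + (-1 - 1*(-1)))/(3 + A) = (A + (-1 + 1))/(3 + A) = (A + 0)/(3 + A) = A/(3 + A))
-9*((6 - 1*(-15)) + h(5)) = -9*((6 - 1*(-15)) + 5/(3 + 5)) = -9*((6 + 15) + 5/8) = -9*(21 + 5*(1/8)) = -9*(21 + 5/8) = -9*173/8 = -1557/8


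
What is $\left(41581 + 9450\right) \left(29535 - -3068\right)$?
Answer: $1663763693$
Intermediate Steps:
$\left(41581 + 9450\right) \left(29535 - -3068\right) = 51031 \left(29535 + 3068\right) = 51031 \cdot 32603 = 1663763693$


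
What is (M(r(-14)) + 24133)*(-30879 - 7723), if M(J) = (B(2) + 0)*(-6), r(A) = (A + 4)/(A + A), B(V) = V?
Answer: -931118842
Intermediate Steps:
r(A) = (4 + A)/(2*A) (r(A) = (4 + A)/((2*A)) = (4 + A)*(1/(2*A)) = (4 + A)/(2*A))
M(J) = -12 (M(J) = (2 + 0)*(-6) = 2*(-6) = -12)
(M(r(-14)) + 24133)*(-30879 - 7723) = (-12 + 24133)*(-30879 - 7723) = 24121*(-38602) = -931118842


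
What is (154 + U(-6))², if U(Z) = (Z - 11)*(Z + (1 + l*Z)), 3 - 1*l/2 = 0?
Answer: 724201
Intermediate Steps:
l = 6 (l = 6 - 2*0 = 6 + 0 = 6)
U(Z) = (1 + 7*Z)*(-11 + Z) (U(Z) = (Z - 11)*(Z + (1 + 6*Z)) = (-11 + Z)*(1 + 7*Z) = (1 + 7*Z)*(-11 + Z))
(154 + U(-6))² = (154 + (-11 - 76*(-6) + 7*(-6)²))² = (154 + (-11 + 456 + 7*36))² = (154 + (-11 + 456 + 252))² = (154 + 697)² = 851² = 724201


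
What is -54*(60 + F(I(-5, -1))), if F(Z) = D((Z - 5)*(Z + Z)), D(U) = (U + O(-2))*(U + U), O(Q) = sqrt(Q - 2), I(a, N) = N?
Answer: -18792 - 2592*I ≈ -18792.0 - 2592.0*I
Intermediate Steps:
O(Q) = sqrt(-2 + Q)
D(U) = 2*U*(U + 2*I) (D(U) = (U + sqrt(-2 - 2))*(U + U) = (U + sqrt(-4))*(2*U) = (U + 2*I)*(2*U) = 2*U*(U + 2*I))
F(Z) = 4*Z*(-5 + Z)*(2*I + 2*Z*(-5 + Z)) (F(Z) = 2*((Z - 5)*(Z + Z))*((Z - 5)*(Z + Z) + 2*I) = 2*((-5 + Z)*(2*Z))*((-5 + Z)*(2*Z) + 2*I) = 2*(2*Z*(-5 + Z))*(2*Z*(-5 + Z) + 2*I) = 2*(2*Z*(-5 + Z))*(2*I + 2*Z*(-5 + Z)) = 4*Z*(-5 + Z)*(2*I + 2*Z*(-5 + Z)))
-54*(60 + F(I(-5, -1))) = -54*(60 + 8*(-1)*(-5 - 1)*(I - (-5 - 1))) = -54*(60 + 8*(-1)*(-6)*(I - 1*(-6))) = -54*(60 + 8*(-1)*(-6)*(I + 6)) = -54*(60 + 8*(-1)*(-6)*(6 + I)) = -54*(60 + (288 + 48*I)) = -54*(348 + 48*I) = -18792 - 2592*I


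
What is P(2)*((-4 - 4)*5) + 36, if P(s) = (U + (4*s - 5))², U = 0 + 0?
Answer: -324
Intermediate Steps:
U = 0
P(s) = (-5 + 4*s)² (P(s) = (0 + (4*s - 5))² = (0 + (-5 + 4*s))² = (-5 + 4*s)²)
P(2)*((-4 - 4)*5) + 36 = (-5 + 4*2)²*((-4 - 4)*5) + 36 = (-5 + 8)²*(-8*5) + 36 = 3²*(-40) + 36 = 9*(-40) + 36 = -360 + 36 = -324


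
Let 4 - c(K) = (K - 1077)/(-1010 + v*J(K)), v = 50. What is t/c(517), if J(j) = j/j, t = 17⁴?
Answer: 1002252/41 ≈ 24445.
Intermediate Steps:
t = 83521
J(j) = 1
c(K) = 921/320 + K/960 (c(K) = 4 - (K - 1077)/(-1010 + 50*1) = 4 - (-1077 + K)/(-1010 + 50) = 4 - (-1077 + K)/(-960) = 4 - (-1077 + K)*(-1)/960 = 4 - (359/320 - K/960) = 4 + (-359/320 + K/960) = 921/320 + K/960)
t/c(517) = 83521/(921/320 + (1/960)*517) = 83521/(921/320 + 517/960) = 83521/(41/12) = 83521*(12/41) = 1002252/41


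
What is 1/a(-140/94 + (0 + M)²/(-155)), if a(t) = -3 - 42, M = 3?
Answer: -1/45 ≈ -0.022222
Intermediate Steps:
a(t) = -45
1/a(-140/94 + (0 + M)²/(-155)) = 1/(-45) = -1/45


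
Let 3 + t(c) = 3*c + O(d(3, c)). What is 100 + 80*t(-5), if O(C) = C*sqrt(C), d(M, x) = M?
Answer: -1340 + 240*sqrt(3) ≈ -924.31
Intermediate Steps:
O(C) = C**(3/2)
t(c) = -3 + 3*c + 3*sqrt(3) (t(c) = -3 + (3*c + 3**(3/2)) = -3 + (3*c + 3*sqrt(3)) = -3 + 3*c + 3*sqrt(3))
100 + 80*t(-5) = 100 + 80*(-3 + 3*(-5) + 3*sqrt(3)) = 100 + 80*(-3 - 15 + 3*sqrt(3)) = 100 + 80*(-18 + 3*sqrt(3)) = 100 + (-1440 + 240*sqrt(3)) = -1340 + 240*sqrt(3)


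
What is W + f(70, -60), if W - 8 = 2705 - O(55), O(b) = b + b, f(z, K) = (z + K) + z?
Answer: 2683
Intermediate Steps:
f(z, K) = K + 2*z (f(z, K) = (K + z) + z = K + 2*z)
O(b) = 2*b
W = 2603 (W = 8 + (2705 - 2*55) = 8 + (2705 - 1*110) = 8 + (2705 - 110) = 8 + 2595 = 2603)
W + f(70, -60) = 2603 + (-60 + 2*70) = 2603 + (-60 + 140) = 2603 + 80 = 2683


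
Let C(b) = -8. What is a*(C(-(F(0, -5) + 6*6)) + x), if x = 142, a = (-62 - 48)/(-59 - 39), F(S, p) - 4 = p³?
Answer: 7370/49 ≈ 150.41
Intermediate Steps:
F(S, p) = 4 + p³
a = 55/49 (a = -110/(-98) = -110*(-1/98) = 55/49 ≈ 1.1224)
a*(C(-(F(0, -5) + 6*6)) + x) = 55*(-8 + 142)/49 = (55/49)*134 = 7370/49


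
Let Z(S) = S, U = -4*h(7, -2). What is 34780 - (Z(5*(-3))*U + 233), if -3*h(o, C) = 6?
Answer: 34667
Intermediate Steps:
h(o, C) = -2 (h(o, C) = -⅓*6 = -2)
U = 8 (U = -4*(-2) = 8)
34780 - (Z(5*(-3))*U + 233) = 34780 - ((5*(-3))*8 + 233) = 34780 - (-15*8 + 233) = 34780 - (-120 + 233) = 34780 - 1*113 = 34780 - 113 = 34667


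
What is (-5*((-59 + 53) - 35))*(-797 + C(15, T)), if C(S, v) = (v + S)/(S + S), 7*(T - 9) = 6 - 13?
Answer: -979367/6 ≈ -1.6323e+5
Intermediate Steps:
T = 8 (T = 9 + (6 - 13)/7 = 9 + (1/7)*(-7) = 9 - 1 = 8)
C(S, v) = (S + v)/(2*S) (C(S, v) = (S + v)/((2*S)) = (S + v)*(1/(2*S)) = (S + v)/(2*S))
(-5*((-59 + 53) - 35))*(-797 + C(15, T)) = (-5*((-59 + 53) - 35))*(-797 + (1/2)*(15 + 8)/15) = (-5*(-6 - 35))*(-797 + (1/2)*(1/15)*23) = (-5*(-41))*(-797 + 23/30) = 205*(-23887/30) = -979367/6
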